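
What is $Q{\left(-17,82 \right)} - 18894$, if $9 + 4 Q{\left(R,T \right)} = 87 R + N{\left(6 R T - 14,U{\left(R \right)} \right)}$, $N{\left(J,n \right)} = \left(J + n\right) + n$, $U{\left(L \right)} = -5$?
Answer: $-21363$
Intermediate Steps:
$N{\left(J,n \right)} = J + 2 n$
$Q{\left(R,T \right)} = - \frac{33}{4} + \frac{87 R}{4} + \frac{3 R T}{2}$ ($Q{\left(R,T \right)} = - \frac{9}{4} + \frac{87 R + \left(\left(6 R T - 14\right) + 2 \left(-5\right)\right)}{4} = - \frac{9}{4} + \frac{87 R + \left(\left(6 R T - 14\right) - 10\right)}{4} = - \frac{9}{4} + \frac{87 R + \left(\left(-14 + 6 R T\right) - 10\right)}{4} = - \frac{9}{4} + \frac{87 R + \left(-24 + 6 R T\right)}{4} = - \frac{9}{4} + \frac{-24 + 87 R + 6 R T}{4} = - \frac{9}{4} + \left(-6 + \frac{87 R}{4} + \frac{3 R T}{2}\right) = - \frac{33}{4} + \frac{87 R}{4} + \frac{3 R T}{2}$)
$Q{\left(-17,82 \right)} - 18894 = \left(- \frac{33}{4} + \frac{87}{4} \left(-17\right) + \frac{3}{2} \left(-17\right) 82\right) - 18894 = \left(- \frac{33}{4} - \frac{1479}{4} - 2091\right) - 18894 = -2469 - 18894 = -21363$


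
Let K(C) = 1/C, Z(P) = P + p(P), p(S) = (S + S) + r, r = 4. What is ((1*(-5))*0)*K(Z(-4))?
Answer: 0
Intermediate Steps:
p(S) = 4 + 2*S (p(S) = (S + S) + 4 = 2*S + 4 = 4 + 2*S)
Z(P) = 4 + 3*P (Z(P) = P + (4 + 2*P) = 4 + 3*P)
((1*(-5))*0)*K(Z(-4)) = ((1*(-5))*0)/(4 + 3*(-4)) = (-5*0)/(4 - 12) = 0/(-8) = 0*(-⅛) = 0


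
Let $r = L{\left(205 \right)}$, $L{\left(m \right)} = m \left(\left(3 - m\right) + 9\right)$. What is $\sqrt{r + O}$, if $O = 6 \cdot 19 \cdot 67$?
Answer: $i \sqrt{31927} \approx 178.68 i$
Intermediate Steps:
$L{\left(m \right)} = m \left(12 - m\right)$
$r = -39565$ ($r = 205 \left(12 - 205\right) = 205 \left(-193\right) = -39565$)
$O = 7638$ ($O = 114 \cdot 67 = 7638$)
$\sqrt{r + O} = \sqrt{-39565 + 7638} = \sqrt{-31927} = i \sqrt{31927}$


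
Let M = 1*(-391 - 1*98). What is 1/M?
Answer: -1/489 ≈ -0.0020450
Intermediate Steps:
M = -489 (M = 1*(-391 - 98) = 1*(-489) = -489)
1/M = 1/(-489) = -1/489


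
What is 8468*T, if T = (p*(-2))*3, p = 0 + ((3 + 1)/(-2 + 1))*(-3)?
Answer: -609696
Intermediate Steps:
p = 12 (p = 0 + (4/(-1))*(-3) = 0 + (4*(-1))*(-3) = 0 - 4*(-3) = 0 + 12 = 12)
T = -72 (T = (12*(-2))*3 = -24*3 = -72)
8468*T = 8468*(-72) = -609696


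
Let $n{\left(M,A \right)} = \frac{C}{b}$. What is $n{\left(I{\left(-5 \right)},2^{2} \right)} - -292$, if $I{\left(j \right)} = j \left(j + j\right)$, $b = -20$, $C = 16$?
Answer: $\frac{1456}{5} \approx 291.2$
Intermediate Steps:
$I{\left(j \right)} = 2 j^{2}$ ($I{\left(j \right)} = j 2 j = 2 j^{2}$)
$n{\left(M,A \right)} = - \frac{4}{5}$ ($n{\left(M,A \right)} = \frac{16}{-20} = 16 \left(- \frac{1}{20}\right) = - \frac{4}{5}$)
$n{\left(I{\left(-5 \right)},2^{2} \right)} - -292 = - \frac{4}{5} - -292 = - \frac{4}{5} + 292 = \frac{1456}{5}$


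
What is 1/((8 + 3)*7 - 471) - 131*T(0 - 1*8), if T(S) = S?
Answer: 412911/394 ≈ 1048.0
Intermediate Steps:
1/((8 + 3)*7 - 471) - 131*T(0 - 1*8) = 1/((8 + 3)*7 - 471) - 131*(0 - 1*8) = 1/(11*7 - 471) - 131*(0 - 8) = 1/(77 - 471) - 131*(-8) = 1/(-394) + 1048 = -1/394 + 1048 = 412911/394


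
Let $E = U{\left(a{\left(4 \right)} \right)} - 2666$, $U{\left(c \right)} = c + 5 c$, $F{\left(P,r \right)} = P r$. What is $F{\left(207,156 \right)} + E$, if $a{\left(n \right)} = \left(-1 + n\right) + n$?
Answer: $29668$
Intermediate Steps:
$a{\left(n \right)} = -1 + 2 n$
$U{\left(c \right)} = 6 c$
$E = -2624$ ($E = 6 \left(-1 + 2 \cdot 4\right) - 2666 = 6 \left(-1 + 8\right) - 2666 = 6 \cdot 7 - 2666 = 42 - 2666 = -2624$)
$F{\left(207,156 \right)} + E = 207 \cdot 156 - 2624 = 32292 - 2624 = 29668$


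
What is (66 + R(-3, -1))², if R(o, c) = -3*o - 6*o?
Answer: 8649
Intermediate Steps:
R(o, c) = -9*o
(66 + R(-3, -1))² = (66 - 9*(-3))² = (66 + 27)² = 93² = 8649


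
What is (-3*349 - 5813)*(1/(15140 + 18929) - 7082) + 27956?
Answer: 236587185712/4867 ≈ 4.8610e+7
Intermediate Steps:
(-3*349 - 5813)*(1/(15140 + 18929) - 7082) + 27956 = (-1047 - 5813)*(1/34069 - 7082) + 27956 = -6860*(1/34069 - 7082) + 27956 = -6860*(-241276657/34069) + 27956 = 236451123860/4867 + 27956 = 236587185712/4867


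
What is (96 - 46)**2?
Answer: 2500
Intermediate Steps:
(96 - 46)**2 = 50**2 = 2500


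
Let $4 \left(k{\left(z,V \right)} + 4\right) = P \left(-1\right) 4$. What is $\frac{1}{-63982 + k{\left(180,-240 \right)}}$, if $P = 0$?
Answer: $- \frac{1}{63986} \approx -1.5628 \cdot 10^{-5}$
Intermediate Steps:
$k{\left(z,V \right)} = -4$ ($k{\left(z,V \right)} = -4 + \frac{0 \left(-1\right) 4}{4} = -4 + \frac{0 \cdot 4}{4} = -4 + \frac{1}{4} \cdot 0 = -4 + 0 = -4$)
$\frac{1}{-63982 + k{\left(180,-240 \right)}} = \frac{1}{-63982 - 4} = \frac{1}{-63986} = - \frac{1}{63986}$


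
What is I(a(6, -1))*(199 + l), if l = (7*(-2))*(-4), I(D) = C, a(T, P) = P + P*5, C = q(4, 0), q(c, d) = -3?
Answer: -765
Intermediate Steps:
C = -3
a(T, P) = 6*P (a(T, P) = P + 5*P = 6*P)
I(D) = -3
l = 56 (l = -14*(-4) = 56)
I(a(6, -1))*(199 + l) = -3*(199 + 56) = -3*255 = -765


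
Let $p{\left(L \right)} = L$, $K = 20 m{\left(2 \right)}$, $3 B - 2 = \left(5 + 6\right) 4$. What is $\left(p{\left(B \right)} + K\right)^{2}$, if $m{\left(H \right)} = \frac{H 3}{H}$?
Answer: $\frac{51076}{9} \approx 5675.1$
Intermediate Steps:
$m{\left(H \right)} = 3$ ($m{\left(H \right)} = \frac{3 H}{H} = 3$)
$B = \frac{46}{3}$ ($B = \frac{2}{3} + \frac{\left(5 + 6\right) 4}{3} = \frac{2}{3} + \frac{11 \cdot 4}{3} = \frac{2}{3} + \frac{1}{3} \cdot 44 = \frac{2}{3} + \frac{44}{3} = \frac{46}{3} \approx 15.333$)
$K = 60$ ($K = 20 \cdot 3 = 60$)
$\left(p{\left(B \right)} + K\right)^{2} = \left(\frac{46}{3} + 60\right)^{2} = \left(\frac{226}{3}\right)^{2} = \frac{51076}{9}$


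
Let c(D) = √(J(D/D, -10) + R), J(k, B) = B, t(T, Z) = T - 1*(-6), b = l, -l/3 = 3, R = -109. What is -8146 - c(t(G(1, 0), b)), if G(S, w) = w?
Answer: -8146 - I*√119 ≈ -8146.0 - 10.909*I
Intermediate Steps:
l = -9 (l = -3*3 = -9)
b = -9
t(T, Z) = 6 + T (t(T, Z) = T + 6 = 6 + T)
c(D) = I*√119 (c(D) = √(-10 - 109) = √(-119) = I*√119)
-8146 - c(t(G(1, 0), b)) = -8146 - I*√119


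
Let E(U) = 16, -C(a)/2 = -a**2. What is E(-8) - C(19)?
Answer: -706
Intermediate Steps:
C(a) = 2*a**2 (C(a) = -(-2)*a**2 = 2*a**2)
E(-8) - C(19) = 16 - 2*19**2 = 16 - 2*361 = 16 - 1*722 = 16 - 722 = -706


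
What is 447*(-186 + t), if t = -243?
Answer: -191763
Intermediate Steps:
447*(-186 + t) = 447*(-186 - 243) = 447*(-429) = -191763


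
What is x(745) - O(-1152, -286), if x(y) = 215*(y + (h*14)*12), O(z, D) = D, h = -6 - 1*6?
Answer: -272979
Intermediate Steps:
h = -12 (h = -6 - 6 = -12)
x(y) = -433440 + 215*y (x(y) = 215*(y - 12*14*12) = 215*(y - 168*12) = 215*(y - 2016) = 215*(-2016 + y) = -433440 + 215*y)
x(745) - O(-1152, -286) = (-433440 + 215*745) - 1*(-286) = (-433440 + 160175) + 286 = -273265 + 286 = -272979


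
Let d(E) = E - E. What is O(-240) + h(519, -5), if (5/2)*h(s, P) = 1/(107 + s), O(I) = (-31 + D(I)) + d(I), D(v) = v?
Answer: -424114/1565 ≈ -271.00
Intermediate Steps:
d(E) = 0
O(I) = -31 + I (O(I) = (-31 + I) + 0 = -31 + I)
h(s, P) = 2/(5*(107 + s))
O(-240) + h(519, -5) = (-31 - 240) + 2/(5*(107 + 519)) = -271 + (⅖)/626 = -271 + (⅖)*(1/626) = -271 + 1/1565 = -424114/1565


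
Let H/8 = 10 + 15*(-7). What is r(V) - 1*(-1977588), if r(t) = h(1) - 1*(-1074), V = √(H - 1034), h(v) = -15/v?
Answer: 1978647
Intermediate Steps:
H = -760 (H = 8*(10 + 15*(-7)) = 8*(10 - 105) = 8*(-95) = -760)
V = I*√1794 (V = √(-760 - 1034) = √(-1794) = I*√1794 ≈ 42.356*I)
r(t) = 1059 (r(t) = -15/1 - 1*(-1074) = -15*1 + 1074 = -15 + 1074 = 1059)
r(V) - 1*(-1977588) = 1059 - 1*(-1977588) = 1059 + 1977588 = 1978647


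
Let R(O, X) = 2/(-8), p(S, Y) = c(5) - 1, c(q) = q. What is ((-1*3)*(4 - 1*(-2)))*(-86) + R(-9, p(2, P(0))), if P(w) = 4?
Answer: 6191/4 ≈ 1547.8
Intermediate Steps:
p(S, Y) = 4 (p(S, Y) = 5 - 1 = 4)
R(O, X) = -¼ (R(O, X) = 2*(-⅛) = -¼)
((-1*3)*(4 - 1*(-2)))*(-86) + R(-9, p(2, P(0))) = ((-1*3)*(4 - 1*(-2)))*(-86) - ¼ = -3*(4 + 2)*(-86) - ¼ = -3*6*(-86) - ¼ = -18*(-86) - ¼ = 1548 - ¼ = 6191/4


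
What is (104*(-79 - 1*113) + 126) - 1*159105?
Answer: -178947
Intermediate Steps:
(104*(-79 - 1*113) + 126) - 1*159105 = (104*(-79 - 113) + 126) - 159105 = (104*(-192) + 126) - 159105 = (-19968 + 126) - 159105 = -19842 - 159105 = -178947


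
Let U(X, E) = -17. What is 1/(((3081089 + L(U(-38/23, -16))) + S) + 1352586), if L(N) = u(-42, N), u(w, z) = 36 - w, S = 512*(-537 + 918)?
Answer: 1/4628825 ≈ 2.1604e-7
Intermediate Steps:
S = 195072 (S = 512*381 = 195072)
L(N) = 78 (L(N) = 36 - 1*(-42) = 36 + 42 = 78)
1/(((3081089 + L(U(-38/23, -16))) + S) + 1352586) = 1/(((3081089 + 78) + 195072) + 1352586) = 1/((3081167 + 195072) + 1352586) = 1/(3276239 + 1352586) = 1/4628825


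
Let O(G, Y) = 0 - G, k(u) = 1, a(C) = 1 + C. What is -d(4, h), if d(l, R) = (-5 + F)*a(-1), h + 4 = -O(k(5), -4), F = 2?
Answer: 0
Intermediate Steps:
O(G, Y) = -G
h = -3 (h = -4 - (-1) = -4 - 1*(-1) = -4 + 1 = -3)
d(l, R) = 0 (d(l, R) = (-5 + 2)*(1 - 1) = -3*0 = 0)
-d(4, h) = -1*0 = 0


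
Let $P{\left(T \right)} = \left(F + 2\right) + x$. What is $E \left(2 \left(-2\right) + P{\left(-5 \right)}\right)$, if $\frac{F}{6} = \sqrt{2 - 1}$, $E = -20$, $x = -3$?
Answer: $-20$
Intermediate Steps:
$F = 6$ ($F = 6 \sqrt{2 - 1} = 6 \sqrt{1} = 6 \cdot 1 = 6$)
$P{\left(T \right)} = 5$ ($P{\left(T \right)} = \left(6 + 2\right) - 3 = 8 - 3 = 5$)
$E \left(2 \left(-2\right) + P{\left(-5 \right)}\right) = - 20 \left(2 \left(-2\right) + 5\right) = - 20 \left(-4 + 5\right) = \left(-20\right) 1 = -20$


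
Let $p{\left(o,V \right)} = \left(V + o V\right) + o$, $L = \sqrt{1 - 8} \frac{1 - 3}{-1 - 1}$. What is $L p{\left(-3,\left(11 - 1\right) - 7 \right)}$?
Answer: $- 9 i \sqrt{7} \approx - 23.812 i$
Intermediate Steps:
$L = i \sqrt{7}$ ($L = \sqrt{-7} \left(- \frac{2}{-2}\right) = i \sqrt{7} \left(\left(-2\right) \left(- \frac{1}{2}\right)\right) = i \sqrt{7} \cdot 1 = i \sqrt{7} \approx 2.6458 i$)
$p{\left(o,V \right)} = V + o + V o$ ($p{\left(o,V \right)} = \left(V + V o\right) + o = V + o + V o$)
$L p{\left(-3,\left(11 - 1\right) - 7 \right)} = i \sqrt{7} \left(\left(\left(11 - 1\right) - 7\right) - 3 + \left(\left(11 - 1\right) - 7\right) \left(-3\right)\right) = i \sqrt{7} \left(\left(10 - 7\right) - 3 + \left(10 - 7\right) \left(-3\right)\right) = i \sqrt{7} \left(3 - 3 + 3 \left(-3\right)\right) = i \sqrt{7} \left(3 - 3 - 9\right) = i \sqrt{7} \left(-9\right) = - 9 i \sqrt{7}$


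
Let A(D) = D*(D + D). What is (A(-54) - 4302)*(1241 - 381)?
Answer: 1315800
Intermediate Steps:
A(D) = 2*D**2 (A(D) = D*(2*D) = 2*D**2)
(A(-54) - 4302)*(1241 - 381) = (2*(-54)**2 - 4302)*(1241 - 381) = (2*2916 - 4302)*860 = (5832 - 4302)*860 = 1530*860 = 1315800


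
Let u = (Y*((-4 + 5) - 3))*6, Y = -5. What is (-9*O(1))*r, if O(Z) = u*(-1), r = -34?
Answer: -18360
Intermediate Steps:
u = 60 (u = -5*((-4 + 5) - 3)*6 = -5*(1 - 3)*6 = -5*(-2)*6 = 10*6 = 60)
O(Z) = -60 (O(Z) = 60*(-1) = -60)
(-9*O(1))*r = -9*(-60)*(-34) = 540*(-34) = -18360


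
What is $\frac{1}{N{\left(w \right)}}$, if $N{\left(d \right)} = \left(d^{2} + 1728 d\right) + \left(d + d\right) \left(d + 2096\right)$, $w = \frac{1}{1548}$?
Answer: $\frac{798768}{3054721} \approx 0.26149$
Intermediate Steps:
$w = \frac{1}{1548} \approx 0.000646$
$N{\left(d \right)} = d^{2} + 1728 d + 2 d \left(2096 + d\right)$ ($N{\left(d \right)} = \left(d^{2} + 1728 d\right) + 2 d \left(2096 + d\right) = d^{2} + 1728 d + 2 d \left(2096 + d\right)$)
$\frac{1}{N{\left(w \right)}} = \frac{1}{\frac{1}{1548} \left(5920 + 3 \cdot \frac{1}{1548}\right)} = \frac{1}{\frac{1}{1548} \left(5920 + \frac{1}{516}\right)} = \frac{1}{\frac{1}{1548} \cdot \frac{3054721}{516}} = \frac{1}{\frac{3054721}{798768}} = \frac{798768}{3054721}$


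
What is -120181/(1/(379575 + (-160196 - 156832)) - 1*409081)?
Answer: 7516961007/25586789306 ≈ 0.29378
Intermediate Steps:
-120181/(1/(379575 + (-160196 - 156832)) - 1*409081) = -120181/(1/(379575 - 317028) - 409081) = -120181/(1/62547 - 409081) = -120181/(-25586789306/62547) = -120181*(-62547/25586789306) = 7516961007/25586789306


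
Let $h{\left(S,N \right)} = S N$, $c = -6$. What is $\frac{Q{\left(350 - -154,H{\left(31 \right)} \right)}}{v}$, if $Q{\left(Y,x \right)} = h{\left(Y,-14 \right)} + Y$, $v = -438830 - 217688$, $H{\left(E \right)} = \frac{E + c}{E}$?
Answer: $\frac{3276}{328259} \approx 0.0099799$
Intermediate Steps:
$h{\left(S,N \right)} = N S$
$H{\left(E \right)} = \frac{-6 + E}{E}$ ($H{\left(E \right)} = \frac{E - 6}{E} = \frac{-6 + E}{E}$)
$v = -656518$
$Q{\left(Y,x \right)} = - 13 Y$ ($Q{\left(Y,x \right)} = - 14 Y + Y = - 13 Y$)
$\frac{Q{\left(350 - -154,H{\left(31 \right)} \right)}}{v} = \frac{\left(-13\right) \left(350 - -154\right)}{-656518} = - 13 \left(350 + 154\right) \left(- \frac{1}{656518}\right) = \left(-13\right) 504 \left(- \frac{1}{656518}\right) = \left(-6552\right) \left(- \frac{1}{656518}\right) = \frac{3276}{328259}$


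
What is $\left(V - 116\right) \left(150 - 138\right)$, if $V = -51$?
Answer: $-2004$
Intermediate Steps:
$\left(V - 116\right) \left(150 - 138\right) = \left(-51 - 116\right) \left(150 - 138\right) = \left(-167\right) 12 = -2004$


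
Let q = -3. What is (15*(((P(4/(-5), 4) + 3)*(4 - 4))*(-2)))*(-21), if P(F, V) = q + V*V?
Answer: 0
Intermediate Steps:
P(F, V) = -3 + V² (P(F, V) = -3 + V*V = -3 + V²)
(15*(((P(4/(-5), 4) + 3)*(4 - 4))*(-2)))*(-21) = (15*((((-3 + 4²) + 3)*(4 - 4))*(-2)))*(-21) = (15*((((-3 + 16) + 3)*0)*(-2)))*(-21) = (15*(((13 + 3)*0)*(-2)))*(-21) = (15*((16*0)*(-2)))*(-21) = (15*(0*(-2)))*(-21) = (15*0)*(-21) = 0*(-21) = 0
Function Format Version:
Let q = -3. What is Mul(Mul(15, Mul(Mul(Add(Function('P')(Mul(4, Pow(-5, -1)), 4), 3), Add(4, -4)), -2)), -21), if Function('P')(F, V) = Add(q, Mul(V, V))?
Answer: 0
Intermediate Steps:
Function('P')(F, V) = Add(-3, Pow(V, 2)) (Function('P')(F, V) = Add(-3, Mul(V, V)) = Add(-3, Pow(V, 2)))
Mul(Mul(15, Mul(Mul(Add(Function('P')(Mul(4, Pow(-5, -1)), 4), 3), Add(4, -4)), -2)), -21) = Mul(Mul(15, Mul(Mul(Add(Add(-3, Pow(4, 2)), 3), Add(4, -4)), -2)), -21) = Mul(Mul(15, Mul(Mul(Add(Add(-3, 16), 3), 0), -2)), -21) = Mul(Mul(15, Mul(Mul(Add(13, 3), 0), -2)), -21) = Mul(Mul(15, Mul(Mul(16, 0), -2)), -21) = Mul(Mul(15, Mul(0, -2)), -21) = Mul(Mul(15, 0), -21) = Mul(0, -21) = 0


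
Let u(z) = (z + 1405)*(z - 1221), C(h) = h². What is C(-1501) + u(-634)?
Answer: 822796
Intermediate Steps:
u(z) = (-1221 + z)*(1405 + z) (u(z) = (1405 + z)*(-1221 + z) = (-1221 + z)*(1405 + z))
C(-1501) + u(-634) = (-1501)² + (-1715505 + (-634)² + 184*(-634)) = 2253001 + (-1715505 + 401956 - 116656) = 2253001 - 1430205 = 822796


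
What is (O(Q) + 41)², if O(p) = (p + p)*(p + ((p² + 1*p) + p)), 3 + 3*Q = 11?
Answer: 10778089/729 ≈ 14785.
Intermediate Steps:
Q = 8/3 (Q = -1 + (⅓)*11 = -1 + 11/3 = 8/3 ≈ 2.6667)
O(p) = 2*p*(p² + 3*p) (O(p) = (2*p)*(p + ((p² + p) + p)) = (2*p)*(p + ((p + p²) + p)) = (2*p)*(p + (p² + 2*p)) = (2*p)*(p² + 3*p) = 2*p*(p² + 3*p))
(O(Q) + 41)² = (2*(8/3)²*(3 + 8/3) + 41)² = (2*(64/9)*(17/3) + 41)² = (2176/27 + 41)² = (3283/27)² = 10778089/729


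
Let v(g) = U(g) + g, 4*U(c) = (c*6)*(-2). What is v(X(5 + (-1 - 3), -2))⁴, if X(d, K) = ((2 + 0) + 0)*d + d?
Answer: 1296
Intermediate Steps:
X(d, K) = 3*d (X(d, K) = (2 + 0)*d + d = 2*d + d = 3*d)
U(c) = -3*c (U(c) = ((c*6)*(-2))/4 = ((6*c)*(-2))/4 = (-12*c)/4 = -3*c)
v(g) = -2*g (v(g) = -3*g + g = -2*g)
v(X(5 + (-1 - 3), -2))⁴ = (-6*(5 + (-1 - 3)))⁴ = (-6*(5 - 4))⁴ = (-6)⁴ = 1296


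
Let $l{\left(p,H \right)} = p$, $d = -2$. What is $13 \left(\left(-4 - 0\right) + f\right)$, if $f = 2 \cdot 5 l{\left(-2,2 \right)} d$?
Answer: $468$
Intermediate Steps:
$f = 40$ ($f = 2 \cdot 5 \left(-2\right) \left(-2\right) = 10 \left(-2\right) \left(-2\right) = \left(-20\right) \left(-2\right) = 40$)
$13 \left(\left(-4 - 0\right) + f\right) = 13 \left(\left(-4 - 0\right) + 40\right) = 13 \left(\left(-4 + 0\right) + 40\right) = 13 \left(-4 + 40\right) = 13 \cdot 36 = 468$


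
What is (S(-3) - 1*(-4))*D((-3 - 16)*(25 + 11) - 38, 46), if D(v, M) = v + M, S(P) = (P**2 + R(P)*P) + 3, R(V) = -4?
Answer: -18928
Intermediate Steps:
S(P) = 3 + P**2 - 4*P (S(P) = (P**2 - 4*P) + 3 = 3 + P**2 - 4*P)
D(v, M) = M + v
(S(-3) - 1*(-4))*D((-3 - 16)*(25 + 11) - 38, 46) = ((3 + (-3)**2 - 4*(-3)) - 1*(-4))*(46 + ((-3 - 16)*(25 + 11) - 38)) = ((3 + 9 + 12) + 4)*(46 + (-19*36 - 38)) = (24 + 4)*(46 + (-684 - 38)) = 28*(46 - 722) = 28*(-676) = -18928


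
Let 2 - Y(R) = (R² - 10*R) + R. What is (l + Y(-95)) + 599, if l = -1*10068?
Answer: -19347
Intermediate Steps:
Y(R) = 2 - R² + 9*R (Y(R) = 2 - ((R² - 10*R) + R) = 2 - (R² - 9*R) = 2 + (-R² + 9*R) = 2 - R² + 9*R)
l = -10068
(l + Y(-95)) + 599 = (-10068 + (2 - 1*(-95)² + 9*(-95))) + 599 = (-10068 + (2 - 1*9025 - 855)) + 599 = (-10068 + (2 - 9025 - 855)) + 599 = (-10068 - 9878) + 599 = -19946 + 599 = -19347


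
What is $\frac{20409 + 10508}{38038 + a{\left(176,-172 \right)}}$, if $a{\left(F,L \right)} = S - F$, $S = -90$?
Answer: $\frac{30917}{37772} \approx 0.81852$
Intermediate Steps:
$a{\left(F,L \right)} = -90 - F$
$\frac{20409 + 10508}{38038 + a{\left(176,-172 \right)}} = \frac{20409 + 10508}{38038 - 266} = \frac{30917}{38038 - 266} = \frac{30917}{37772}$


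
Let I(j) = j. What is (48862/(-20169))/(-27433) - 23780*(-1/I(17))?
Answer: 13157383919714/9406035009 ≈ 1398.8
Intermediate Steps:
(48862/(-20169))/(-27433) - 23780*(-1/I(17)) = (48862/(-20169))/(-27433) - 23780/(17*(-1)) = (48862*(-1/20169))*(-1/27433) - 23780/(-17) = -48862/20169*(-1/27433) - 23780*(-1/17) = 48862/553296177 + 23780/17 = 13157383919714/9406035009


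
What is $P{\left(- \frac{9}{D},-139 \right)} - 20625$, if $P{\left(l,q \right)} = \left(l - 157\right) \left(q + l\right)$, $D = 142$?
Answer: $\frac{24534841}{20164} \approx 1216.8$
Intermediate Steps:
$P{\left(l,q \right)} = \left(-157 + l\right) \left(l + q\right)$
$P{\left(- \frac{9}{D},-139 \right)} - 20625 = \left(\left(- \frac{9}{142}\right)^{2} - 157 \left(- \frac{9}{142}\right) - -21823 + - \frac{9}{142} \left(-139\right)\right) - 20625 = \left(\left(\left(-9\right) \frac{1}{142}\right)^{2} - 157 \left(\left(-9\right) \frac{1}{142}\right) + 21823 + \left(-9\right) \frac{1}{142} \left(-139\right)\right) - 20625 = \left(\left(- \frac{9}{142}\right)^{2} - - \frac{1413}{142} + 21823 - - \frac{1251}{142}\right) - 20625 = \left(\frac{81}{20164} + \frac{1413}{142} + 21823 + \frac{1251}{142}\right) - 20625 = \frac{440417341}{20164} - 20625 = \frac{24534841}{20164}$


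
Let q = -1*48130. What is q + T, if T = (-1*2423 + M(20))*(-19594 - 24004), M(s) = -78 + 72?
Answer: 105851412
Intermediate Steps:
M(s) = -6
q = -48130
T = 105899542 (T = (-1*2423 - 6)*(-19594 - 24004) = (-2423 - 6)*(-43598) = -2429*(-43598) = 105899542)
q + T = -48130 + 105899542 = 105851412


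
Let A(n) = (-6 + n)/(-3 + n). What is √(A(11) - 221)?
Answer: I*√3526/4 ≈ 14.845*I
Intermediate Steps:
A(n) = (-6 + n)/(-3 + n)
√(A(11) - 221) = √((-6 + 11)/(-3 + 11) - 221) = √(5/8 - 221) = √(-1763/8) = I*√3526/4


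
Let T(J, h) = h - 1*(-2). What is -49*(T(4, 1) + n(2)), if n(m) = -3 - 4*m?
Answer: 392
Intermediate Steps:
T(J, h) = 2 + h (T(J, h) = h + 2 = 2 + h)
-49*(T(4, 1) + n(2)) = -49*((2 + 1) + (-3 - 4*2)) = -49*(3 + (-3 - 8)) = -49*(3 - 11) = -49*(-8) = 392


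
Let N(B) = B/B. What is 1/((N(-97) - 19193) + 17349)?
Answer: -1/1843 ≈ -0.00054259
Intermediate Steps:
N(B) = 1
1/((N(-97) - 19193) + 17349) = 1/((1 - 19193) + 17349) = 1/(-19192 + 17349) = 1/(-1843) = -1/1843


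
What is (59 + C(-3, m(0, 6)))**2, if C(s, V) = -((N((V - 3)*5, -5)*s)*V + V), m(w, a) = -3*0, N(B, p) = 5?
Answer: 3481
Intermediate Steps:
m(w, a) = 0
C(s, V) = -V - 5*V*s (C(s, V) = -((5*s)*V + V) = -(5*V*s + V) = -(V + 5*V*s) = -V - 5*V*s)
(59 + C(-3, m(0, 6)))**2 = (59 - 1*0*(1 + 5*(-3)))**2 = (59 - 1*0*(1 - 15))**2 = (59 - 1*0*(-14))**2 = (59 + 0)**2 = 59**2 = 3481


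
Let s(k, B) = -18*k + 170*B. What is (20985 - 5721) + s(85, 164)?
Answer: 41614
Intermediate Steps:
(20985 - 5721) + s(85, 164) = (20985 - 5721) + (-18*85 + 170*164) = 15264 + (-1530 + 27880) = 15264 + 26350 = 41614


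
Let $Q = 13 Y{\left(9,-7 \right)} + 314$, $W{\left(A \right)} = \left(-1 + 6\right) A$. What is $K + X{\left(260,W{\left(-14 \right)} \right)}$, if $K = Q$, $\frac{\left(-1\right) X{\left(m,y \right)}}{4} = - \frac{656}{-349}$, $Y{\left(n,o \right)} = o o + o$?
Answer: $\frac{297516}{349} \approx 852.48$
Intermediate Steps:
$Y{\left(n,o \right)} = o + o^{2}$ ($Y{\left(n,o \right)} = o^{2} + o = o + o^{2}$)
$W{\left(A \right)} = 5 A$
$X{\left(m,y \right)} = - \frac{2624}{349}$ ($X{\left(m,y \right)} = - 4 \left(- \frac{656}{-349}\right) = - 4 \left(\left(-656\right) \left(- \frac{1}{349}\right)\right) = \left(-4\right) \frac{656}{349} = - \frac{2624}{349}$)
$Q = 860$ ($Q = 13 \left(- 7 \left(1 - 7\right)\right) + 314 = 13 \left(\left(-7\right) \left(-6\right)\right) + 314 = 13 \cdot 42 + 314 = 546 + 314 = 860$)
$K = 860$
$K + X{\left(260,W{\left(-14 \right)} \right)} = 860 - \frac{2624}{349} = \frac{297516}{349}$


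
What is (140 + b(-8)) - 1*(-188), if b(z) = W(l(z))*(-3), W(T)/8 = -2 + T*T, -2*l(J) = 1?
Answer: 370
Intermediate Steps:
l(J) = -½ (l(J) = -½*1 = -½)
W(T) = -16 + 8*T² (W(T) = 8*(-2 + T*T) = 8*(-2 + T²) = -16 + 8*T²)
b(z) = 42 (b(z) = (-16 + 8*(-½)²)*(-3) = (-16 + 8*(¼))*(-3) = (-16 + 2)*(-3) = -14*(-3) = 42)
(140 + b(-8)) - 1*(-188) = (140 + 42) - 1*(-188) = 182 + 188 = 370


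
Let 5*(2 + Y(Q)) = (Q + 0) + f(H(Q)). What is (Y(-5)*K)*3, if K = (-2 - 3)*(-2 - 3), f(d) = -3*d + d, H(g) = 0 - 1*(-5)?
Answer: -375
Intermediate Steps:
H(g) = 5 (H(g) = 0 + 5 = 5)
f(d) = -2*d
Y(Q) = -4 + Q/5 (Y(Q) = -2 + ((Q + 0) - 2*5)/5 = -2 + (Q - 10)/5 = -2 + (-10 + Q)/5 = -2 + (-2 + Q/5) = -4 + Q/5)
K = 25 (K = -5*(-5) = 25)
(Y(-5)*K)*3 = ((-4 + (⅕)*(-5))*25)*3 = ((-4 - 1)*25)*3 = -5*25*3 = -125*3 = -375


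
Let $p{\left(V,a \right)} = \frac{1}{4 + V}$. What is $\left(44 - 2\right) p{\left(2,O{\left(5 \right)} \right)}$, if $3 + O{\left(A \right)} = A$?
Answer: $7$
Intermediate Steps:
$O{\left(A \right)} = -3 + A$
$\left(44 - 2\right) p{\left(2,O{\left(5 \right)} \right)} = \frac{44 - 2}{4 + 2} = \frac{42}{6} = 42 \cdot \frac{1}{6} = 7$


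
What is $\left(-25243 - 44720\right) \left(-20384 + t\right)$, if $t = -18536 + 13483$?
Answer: $1779648831$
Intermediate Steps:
$t = -5053$
$\left(-25243 - 44720\right) \left(-20384 + t\right) = \left(-25243 - 44720\right) \left(-20384 - 5053\right) = \left(-69963\right) \left(-25437\right) = 1779648831$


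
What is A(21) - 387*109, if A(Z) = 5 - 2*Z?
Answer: -42220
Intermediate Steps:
A(21) - 387*109 = (5 - 2*21) - 387*109 = (5 - 42) - 42183 = -37 - 42183 = -42220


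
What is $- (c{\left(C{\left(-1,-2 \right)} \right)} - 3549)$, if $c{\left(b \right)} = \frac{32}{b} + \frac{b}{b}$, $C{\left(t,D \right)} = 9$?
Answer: $\frac{31900}{9} \approx 3544.4$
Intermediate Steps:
$c{\left(b \right)} = 1 + \frac{32}{b}$ ($c{\left(b \right)} = \frac{32}{b} + 1 = 1 + \frac{32}{b}$)
$- (c{\left(C{\left(-1,-2 \right)} \right)} - 3549) = - (\frac{32 + 9}{9} - 3549) = - (\frac{1}{9} \cdot 41 - 3549) = - (\frac{41}{9} - 3549) = \left(-1\right) \left(- \frac{31900}{9}\right) = \frac{31900}{9}$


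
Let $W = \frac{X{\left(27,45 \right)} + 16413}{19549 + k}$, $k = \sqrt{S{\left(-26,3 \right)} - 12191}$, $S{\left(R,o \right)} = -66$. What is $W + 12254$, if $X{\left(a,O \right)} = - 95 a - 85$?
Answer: $\frac{4683449566019}{382175658} - \frac{13763 i \sqrt{12257}}{382175658} \approx 12255.0 - 0.003987 i$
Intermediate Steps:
$X{\left(a,O \right)} = -85 - 95 a$
$k = i \sqrt{12257}$ ($k = \sqrt{-66 - 12191} = \sqrt{-12257} = i \sqrt{12257} \approx 110.71 i$)
$W = \frac{13763}{19549 + i \sqrt{12257}}$ ($W = \frac{\left(-85 - 2565\right) + 16413}{19549 + i \sqrt{12257}} = \frac{-2650 + 16413}{19549 + i \sqrt{12257}} = \frac{13763}{19549 + i \sqrt{12257}} \approx 0.704 - 0.003987 i$)
$W + 12254 = \left(\frac{269052887}{382175658} - \frac{13763 i \sqrt{12257}}{382175658}\right) + 12254 = \frac{4683449566019}{382175658} - \frac{13763 i \sqrt{12257}}{382175658}$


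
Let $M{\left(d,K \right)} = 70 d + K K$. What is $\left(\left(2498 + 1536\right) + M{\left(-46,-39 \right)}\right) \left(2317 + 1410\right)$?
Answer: $8702545$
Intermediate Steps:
$M{\left(d,K \right)} = K^{2} + 70 d$ ($M{\left(d,K \right)} = 70 d + K^{2} = K^{2} + 70 d$)
$\left(\left(2498 + 1536\right) + M{\left(-46,-39 \right)}\right) \left(2317 + 1410\right) = \left(\left(2498 + 1536\right) + \left(\left(-39\right)^{2} + 70 \left(-46\right)\right)\right) \left(2317 + 1410\right) = \left(4034 + \left(1521 - 3220\right)\right) 3727 = \left(4034 - 1699\right) 3727 = 2335 \cdot 3727 = 8702545$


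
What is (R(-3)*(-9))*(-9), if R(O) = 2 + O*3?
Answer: -567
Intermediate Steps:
R(O) = 2 + 3*O
(R(-3)*(-9))*(-9) = ((2 + 3*(-3))*(-9))*(-9) = ((2 - 9)*(-9))*(-9) = -7*(-9)*(-9) = 63*(-9) = -567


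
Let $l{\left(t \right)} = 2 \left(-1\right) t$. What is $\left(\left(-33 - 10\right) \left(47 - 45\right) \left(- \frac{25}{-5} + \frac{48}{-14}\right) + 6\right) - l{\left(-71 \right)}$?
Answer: $- \frac{1898}{7} \approx -271.14$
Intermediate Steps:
$l{\left(t \right)} = - 2 t$
$\left(\left(-33 - 10\right) \left(47 - 45\right) \left(- \frac{25}{-5} + \frac{48}{-14}\right) + 6\right) - l{\left(-71 \right)} = \left(\left(-33 - 10\right) \left(47 - 45\right) \left(- \frac{25}{-5} + \frac{48}{-14}\right) + 6\right) - \left(-2\right) \left(-71\right) = \left(\left(-43\right) 2 \left(\left(-25\right) \left(- \frac{1}{5}\right) + 48 \left(- \frac{1}{14}\right)\right) + 6\right) - 142 = \left(- 86 \left(5 - \frac{24}{7}\right) + 6\right) - 142 = \left(\left(-86\right) \frac{11}{7} + 6\right) - 142 = \left(- \frac{946}{7} + 6\right) - 142 = - \frac{904}{7} - 142 = - \frac{1898}{7}$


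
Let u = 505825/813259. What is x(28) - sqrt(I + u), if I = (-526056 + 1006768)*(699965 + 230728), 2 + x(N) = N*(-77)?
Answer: -2158 - sqrt(295902863075512602116371)/813259 ≈ -6.7103e+5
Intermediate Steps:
x(N) = -2 - 77*N (x(N) = -2 + N*(-77) = -2 - 77*N)
u = 505825/813259 (u = 505825*(1/813259) = 505825/813259 ≈ 0.62197)
I = 447395293416 (I = 480712*930693 = 447395293416)
x(28) - sqrt(I + u) = (-2 - 77*28) - sqrt(447395293416 + 505825/813259) = (-2 - 2156) - sqrt(363848248928708569/813259) = -2158 - sqrt(295902863075512602116371)/813259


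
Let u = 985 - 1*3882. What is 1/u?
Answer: -1/2897 ≈ -0.00034518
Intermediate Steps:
u = -2897 (u = 985 - 3882 = -2897)
1/u = 1/(-2897) = -1/2897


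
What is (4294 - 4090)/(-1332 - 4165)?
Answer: -204/5497 ≈ -0.037111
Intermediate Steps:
(4294 - 4090)/(-1332 - 4165) = 204/(-5497) = 204*(-1/5497) = -204/5497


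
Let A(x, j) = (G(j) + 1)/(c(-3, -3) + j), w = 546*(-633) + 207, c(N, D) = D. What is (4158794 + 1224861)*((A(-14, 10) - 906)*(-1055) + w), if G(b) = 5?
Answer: 22969918573965/7 ≈ 3.2814e+12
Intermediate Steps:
w = -345411 (w = -345618 + 207 = -345411)
A(x, j) = 6/(-3 + j) (A(x, j) = (5 + 1)/(-3 + j) = 6/(-3 + j))
(4158794 + 1224861)*((A(-14, 10) - 906)*(-1055) + w) = (4158794 + 1224861)*((6/(-3 + 10) - 906)*(-1055) - 345411) = 5383655*((6/7 - 906)*(-1055) - 345411) = 5383655*(-6336/7*(-1055) - 345411) = 5383655*(6684480/7 - 345411) = 5383655*(4266603/7) = 22969918573965/7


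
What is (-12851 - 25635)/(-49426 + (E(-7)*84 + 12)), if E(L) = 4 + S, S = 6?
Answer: 19243/24287 ≈ 0.79232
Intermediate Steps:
E(L) = 10 (E(L) = 4 + 6 = 10)
(-12851 - 25635)/(-49426 + (E(-7)*84 + 12)) = (-12851 - 25635)/(-49426 + (10*84 + 12)) = -38486/(-49426 + (840 + 12)) = -38486/(-49426 + 852) = -38486/(-48574) = -38486*(-1/48574) = 19243/24287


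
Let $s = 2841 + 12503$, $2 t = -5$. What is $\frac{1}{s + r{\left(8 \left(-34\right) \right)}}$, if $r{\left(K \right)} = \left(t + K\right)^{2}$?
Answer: $\frac{4}{362777} \approx 1.1026 \cdot 10^{-5}$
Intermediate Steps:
$t = - \frac{5}{2}$ ($t = \frac{1}{2} \left(-5\right) = - \frac{5}{2} \approx -2.5$)
$s = 15344$
$r{\left(K \right)} = \left(- \frac{5}{2} + K\right)^{2}$
$\frac{1}{s + r{\left(8 \left(-34\right) \right)}} = \frac{1}{15344 + \frac{\left(-5 + 2 \cdot 8 \left(-34\right)\right)^{2}}{4}} = \frac{1}{15344 + \frac{\left(-5 + 2 \left(-272\right)\right)^{2}}{4}} = \frac{1}{15344 + \frac{\left(-5 - 544\right)^{2}}{4}} = \frac{1}{15344 + \frac{\left(-549\right)^{2}}{4}} = \frac{1}{15344 + \frac{1}{4} \cdot 301401} = \frac{1}{15344 + \frac{301401}{4}} = \frac{1}{\frac{362777}{4}} = \frac{4}{362777}$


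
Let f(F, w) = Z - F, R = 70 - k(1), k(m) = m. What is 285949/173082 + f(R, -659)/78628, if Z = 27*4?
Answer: 11245174085/6804545748 ≈ 1.6526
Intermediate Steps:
Z = 108
R = 69 (R = 70 - 1*1 = 70 - 1 = 69)
f(F, w) = 108 - F
285949/173082 + f(R, -659)/78628 = 285949/173082 + (108 - 1*69)/78628 = 285949*(1/173082) + (108 - 69)*(1/78628) = 285949/173082 + 39*(1/78628) = 285949/173082 + 39/78628 = 11245174085/6804545748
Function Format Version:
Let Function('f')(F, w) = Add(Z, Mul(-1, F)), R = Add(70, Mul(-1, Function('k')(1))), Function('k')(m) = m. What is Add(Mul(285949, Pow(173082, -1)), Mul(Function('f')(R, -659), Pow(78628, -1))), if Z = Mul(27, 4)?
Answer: Rational(11245174085, 6804545748) ≈ 1.6526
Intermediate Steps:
Z = 108
R = 69 (R = Add(70, Mul(-1, 1)) = Add(70, -1) = 69)
Function('f')(F, w) = Add(108, Mul(-1, F))
Add(Mul(285949, Pow(173082, -1)), Mul(Function('f')(R, -659), Pow(78628, -1))) = Add(Mul(285949, Pow(173082, -1)), Mul(Add(108, Mul(-1, 69)), Pow(78628, -1))) = Add(Mul(285949, Rational(1, 173082)), Mul(Add(108, -69), Rational(1, 78628))) = Add(Rational(285949, 173082), Mul(39, Rational(1, 78628))) = Add(Rational(285949, 173082), Rational(39, 78628)) = Rational(11245174085, 6804545748)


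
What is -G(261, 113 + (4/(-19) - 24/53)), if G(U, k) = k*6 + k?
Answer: -791861/1007 ≈ -786.36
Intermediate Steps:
G(U, k) = 7*k (G(U, k) = 6*k + k = 7*k)
-G(261, 113 + (4/(-19) - 24/53)) = -7*(113 + (4/(-19) - 24/53)) = -7*(113 + (4*(-1/19) - 24*1/53)) = -7*(113 + (-4/19 - 24/53)) = -7*(113 - 668/1007) = -7*113123/1007 = -1*791861/1007 = -791861/1007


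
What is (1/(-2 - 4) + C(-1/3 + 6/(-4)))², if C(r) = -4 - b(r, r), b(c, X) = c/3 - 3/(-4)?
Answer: 24025/1296 ≈ 18.538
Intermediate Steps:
b(c, X) = ¾ + c/3 (b(c, X) = c*(⅓) - 3*(-¼) = c/3 + ¾ = ¾ + c/3)
C(r) = -19/4 - r/3 (C(r) = -4 - (¾ + r/3) = -4 + (-¾ - r/3) = -19/4 - r/3)
(1/(-2 - 4) + C(-1/3 + 6/(-4)))² = (1/(-2 - 4) + (-19/4 - (-1/3 + 6/(-4))/3))² = (1/(-6) + (-19/4 - (-1*⅓ + 6*(-¼))/3))² = (-⅙ + (-19/4 - (-⅓ - 3/2)/3))² = (-⅙ + (-19/4 - ⅓*(-11/6)))² = (-⅙ + (-19/4 + 11/18))² = (-⅙ - 149/36)² = (-155/36)² = 24025/1296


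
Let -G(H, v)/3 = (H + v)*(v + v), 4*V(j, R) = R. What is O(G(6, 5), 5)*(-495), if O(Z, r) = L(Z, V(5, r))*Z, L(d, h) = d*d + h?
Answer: 35578038375/2 ≈ 1.7789e+10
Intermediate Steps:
V(j, R) = R/4
L(d, h) = h + d² (L(d, h) = d² + h = h + d²)
G(H, v) = -6*v*(H + v) (G(H, v) = -3*(H + v)*(v + v) = -3*(H + v)*2*v = -6*v*(H + v))
O(Z, r) = Z*(Z² + r/4) (O(Z, r) = (r/4 + Z²)*Z = (Z² + r/4)*Z = Z*(Z² + r/4))
O(G(6, 5), 5)*(-495) = ((-6*5*(6 + 5))*((-6*5*(6 + 5))² + (¼)*5))*(-495) = ((-6*5*11)*((-6*5*11)² + 5/4))*(-495) = -330*((-330)² + 5/4)*(-495) = -330*(108900 + 5/4)*(-495) = -330*435605/4*(-495) = -71874825/2*(-495) = 35578038375/2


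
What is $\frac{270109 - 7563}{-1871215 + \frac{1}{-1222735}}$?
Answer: $- \frac{160512091655}{1144000036513} \approx -0.14031$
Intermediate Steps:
$\frac{270109 - 7563}{-1871215 + \frac{1}{-1222735}} = \frac{262546}{-1871215 - \frac{1}{1222735}} = \frac{262546}{- \frac{2288000073026}{1222735}} = 262546 \left(- \frac{1222735}{2288000073026}\right) = - \frac{160512091655}{1144000036513}$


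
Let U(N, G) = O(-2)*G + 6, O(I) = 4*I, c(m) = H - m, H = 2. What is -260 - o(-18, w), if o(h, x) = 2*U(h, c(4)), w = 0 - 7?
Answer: -304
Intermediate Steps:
c(m) = 2 - m
w = -7
U(N, G) = 6 - 8*G (U(N, G) = (4*(-2))*G + 6 = -8*G + 6 = 6 - 8*G)
o(h, x) = 44 (o(h, x) = 2*(6 - 8*(2 - 1*4)) = 2*(6 - 8*(2 - 4)) = 2*(6 - 8*(-2)) = 2*(6 + 16) = 2*22 = 44)
-260 - o(-18, w) = -260 - 1*44 = -260 - 44 = -304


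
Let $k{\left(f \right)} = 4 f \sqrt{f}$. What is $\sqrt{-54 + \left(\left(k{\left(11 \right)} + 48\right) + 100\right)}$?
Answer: $\sqrt{94 + 44 \sqrt{11}} \approx 15.49$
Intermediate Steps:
$k{\left(f \right)} = 4 f^{\frac{3}{2}}$
$\sqrt{-54 + \left(\left(k{\left(11 \right)} + 48\right) + 100\right)} = \sqrt{-54 + \left(\left(4 \cdot 11^{\frac{3}{2}} + 48\right) + 100\right)} = \sqrt{-54 + \left(\left(4 \cdot 11 \sqrt{11} + 48\right) + 100\right)} = \sqrt{-54 + \left(\left(44 \sqrt{11} + 48\right) + 100\right)} = \sqrt{-54 + \left(\left(48 + 44 \sqrt{11}\right) + 100\right)} = \sqrt{-54 + \left(148 + 44 \sqrt{11}\right)} = \sqrt{94 + 44 \sqrt{11}}$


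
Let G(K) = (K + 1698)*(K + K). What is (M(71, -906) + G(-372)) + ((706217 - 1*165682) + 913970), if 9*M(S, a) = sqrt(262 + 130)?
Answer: 467961 + 14*sqrt(2)/9 ≈ 4.6796e+5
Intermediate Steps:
G(K) = 2*K*(1698 + K) (G(K) = (1698 + K)*(2*K) = 2*K*(1698 + K))
M(S, a) = 14*sqrt(2)/9 (M(S, a) = sqrt(262 + 130)/9 = sqrt(392)/9 = (14*sqrt(2))/9 = 14*sqrt(2)/9)
(M(71, -906) + G(-372)) + ((706217 - 1*165682) + 913970) = (14*sqrt(2)/9 + 2*(-372)*(1698 - 372)) + ((706217 - 1*165682) + 913970) = (14*sqrt(2)/9 + 2*(-372)*1326) + ((706217 - 165682) + 913970) = (14*sqrt(2)/9 - 986544) + (540535 + 913970) = (-986544 + 14*sqrt(2)/9) + 1454505 = 467961 + 14*sqrt(2)/9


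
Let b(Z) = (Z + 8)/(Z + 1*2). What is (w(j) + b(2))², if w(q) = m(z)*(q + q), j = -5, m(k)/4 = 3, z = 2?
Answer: 55225/4 ≈ 13806.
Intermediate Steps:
m(k) = 12 (m(k) = 4*3 = 12)
b(Z) = (8 + Z)/(2 + Z) (b(Z) = (8 + Z)/(Z + 2) = (8 + Z)/(2 + Z))
w(q) = 24*q (w(q) = 12*(q + q) = 12*(2*q) = 24*q)
(w(j) + b(2))² = (24*(-5) + (8 + 2)/(2 + 2))² = (-120 + 10/4)² = (-120 + (¼)*10)² = (-120 + 5/2)² = (-235/2)² = 55225/4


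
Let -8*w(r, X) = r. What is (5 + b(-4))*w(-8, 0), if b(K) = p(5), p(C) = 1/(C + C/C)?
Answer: 31/6 ≈ 5.1667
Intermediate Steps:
w(r, X) = -r/8
p(C) = 1/(1 + C) (p(C) = 1/(C + 1) = 1/(1 + C))
b(K) = ⅙ (b(K) = 1/(1 + 5) = 1/6 = ⅙)
(5 + b(-4))*w(-8, 0) = (5 + ⅙)*(-⅛*(-8)) = (31/6)*1 = 31/6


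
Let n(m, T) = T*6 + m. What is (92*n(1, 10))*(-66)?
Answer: -370392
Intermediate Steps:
n(m, T) = m + 6*T (n(m, T) = 6*T + m = m + 6*T)
(92*n(1, 10))*(-66) = (92*(1 + 6*10))*(-66) = (92*(1 + 60))*(-66) = (92*61)*(-66) = 5612*(-66) = -370392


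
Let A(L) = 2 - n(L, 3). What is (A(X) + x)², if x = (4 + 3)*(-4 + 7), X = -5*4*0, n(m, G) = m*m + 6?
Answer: 289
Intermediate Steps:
n(m, G) = 6 + m² (n(m, G) = m² + 6 = 6 + m²)
X = 0 (X = -20*0 = 0)
x = 21 (x = 7*3 = 21)
A(L) = -4 - L² (A(L) = 2 - (6 + L²) = 2 + (-6 - L²) = -4 - L²)
(A(X) + x)² = ((-4 - 1*0²) + 21)² = ((-4 - 1*0) + 21)² = ((-4 + 0) + 21)² = (-4 + 21)² = 17² = 289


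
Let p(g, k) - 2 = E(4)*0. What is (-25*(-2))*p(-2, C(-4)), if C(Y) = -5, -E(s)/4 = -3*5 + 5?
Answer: 100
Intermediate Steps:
E(s) = 40 (E(s) = -4*(-3*5 + 5) = -4*(-15 + 5) = -4*(-10) = 40)
p(g, k) = 2 (p(g, k) = 2 + 40*0 = 2 + 0 = 2)
(-25*(-2))*p(-2, C(-4)) = -25*(-2)*2 = 50*2 = 100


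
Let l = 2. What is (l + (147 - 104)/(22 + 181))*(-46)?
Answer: -20654/203 ≈ -101.74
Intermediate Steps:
(l + (147 - 104)/(22 + 181))*(-46) = (2 + (147 - 104)/(22 + 181))*(-46) = (2 + 43/203)*(-46) = (449/203)*(-46) = -20654/203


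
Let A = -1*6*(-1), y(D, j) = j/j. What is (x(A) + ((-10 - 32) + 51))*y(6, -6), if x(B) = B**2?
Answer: 45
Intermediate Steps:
y(D, j) = 1
A = 6 (A = -6*(-1) = 6)
(x(A) + ((-10 - 32) + 51))*y(6, -6) = (6**2 + ((-10 - 32) + 51))*1 = (36 + (-42 + 51))*1 = (36 + 9)*1 = 45*1 = 45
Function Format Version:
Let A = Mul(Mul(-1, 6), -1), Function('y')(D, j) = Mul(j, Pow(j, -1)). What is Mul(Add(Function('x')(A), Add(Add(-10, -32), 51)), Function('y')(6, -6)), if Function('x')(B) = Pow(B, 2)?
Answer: 45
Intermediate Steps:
Function('y')(D, j) = 1
A = 6 (A = Mul(-6, -1) = 6)
Mul(Add(Function('x')(A), Add(Add(-10, -32), 51)), Function('y')(6, -6)) = Mul(Add(Pow(6, 2), Add(Add(-10, -32), 51)), 1) = Mul(Add(36, Add(-42, 51)), 1) = Mul(Add(36, 9), 1) = Mul(45, 1) = 45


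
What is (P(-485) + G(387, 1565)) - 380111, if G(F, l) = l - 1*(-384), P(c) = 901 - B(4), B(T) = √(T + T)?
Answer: -377261 - 2*√2 ≈ -3.7726e+5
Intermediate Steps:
B(T) = √2*√T (B(T) = √(2*T) = √2*√T)
P(c) = 901 - 2*√2 (P(c) = 901 - √2*√4 = 901 - √2*2 = 901 - 2*√2)
G(F, l) = 384 + l (G(F, l) = l + 384 = 384 + l)
(P(-485) + G(387, 1565)) - 380111 = ((901 - 2*√2) + (384 + 1565)) - 380111 = ((901 - 2*√2) + 1949) - 380111 = (2850 - 2*√2) - 380111 = -377261 - 2*√2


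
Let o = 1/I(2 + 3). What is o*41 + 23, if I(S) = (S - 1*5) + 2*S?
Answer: 271/10 ≈ 27.100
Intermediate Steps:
I(S) = -5 + 3*S (I(S) = (S - 5) + 2*S = (-5 + S) + 2*S = -5 + 3*S)
o = ⅒ (o = 1/(-5 + 3*(2 + 3)) = 1/(-5 + 3*5) = 1/(-5 + 15) = 1/10 = ⅒ ≈ 0.10000)
o*41 + 23 = (⅒)*41 + 23 = 41/10 + 23 = 271/10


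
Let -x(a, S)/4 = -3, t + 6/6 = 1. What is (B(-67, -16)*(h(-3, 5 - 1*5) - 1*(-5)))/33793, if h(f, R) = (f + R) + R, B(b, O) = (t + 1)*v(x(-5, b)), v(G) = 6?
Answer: 12/33793 ≈ 0.00035510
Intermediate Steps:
t = 0 (t = -1 + 1 = 0)
x(a, S) = 12 (x(a, S) = -4*(-3) = 12)
B(b, O) = 6 (B(b, O) = (0 + 1)*6 = 1*6 = 6)
h(f, R) = f + 2*R (h(f, R) = (R + f) + R = f + 2*R)
(B(-67, -16)*(h(-3, 5 - 1*5) - 1*(-5)))/33793 = (6*((-3 + 2*(5 - 1*5)) - 1*(-5)))/33793 = (6*((-3 + 2*(5 - 5)) + 5))*(1/33793) = (6*((-3 + 2*0) + 5))*(1/33793) = (6*((-3 + 0) + 5))*(1/33793) = (6*(-3 + 5))*(1/33793) = (6*2)*(1/33793) = 12*(1/33793) = 12/33793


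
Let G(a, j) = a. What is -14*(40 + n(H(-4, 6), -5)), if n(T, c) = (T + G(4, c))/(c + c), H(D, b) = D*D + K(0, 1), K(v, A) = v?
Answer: -532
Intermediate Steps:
H(D, b) = D² (H(D, b) = D*D + 0 = D² + 0 = D²)
n(T, c) = (4 + T)/(2*c) (n(T, c) = (T + 4)/(c + c) = (4 + T)/((2*c)) = (4 + T)*(1/(2*c)) = (4 + T)/(2*c))
-14*(40 + n(H(-4, 6), -5)) = -14*(40 + (½)*(4 + (-4)²)/(-5)) = -14*(40 + (½)*(-⅕)*(4 + 16)) = -14*(40 + (½)*(-⅕)*20) = -14*(40 - 2) = -14*38 = -532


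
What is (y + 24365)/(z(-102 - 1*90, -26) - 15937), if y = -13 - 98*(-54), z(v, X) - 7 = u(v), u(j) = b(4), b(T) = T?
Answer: -14822/7963 ≈ -1.8614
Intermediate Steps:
u(j) = 4
z(v, X) = 11 (z(v, X) = 7 + 4 = 11)
y = 5279 (y = -13 + 5292 = 5279)
(y + 24365)/(z(-102 - 1*90, -26) - 15937) = (5279 + 24365)/(11 - 15937) = 29644/(-15926) = 29644*(-1/15926) = -14822/7963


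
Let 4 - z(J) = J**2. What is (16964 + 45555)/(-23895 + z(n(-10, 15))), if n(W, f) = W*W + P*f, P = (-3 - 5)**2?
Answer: -62519/1147491 ≈ -0.054483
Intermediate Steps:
P = 64 (P = (-8)**2 = 64)
n(W, f) = W**2 + 64*f (n(W, f) = W*W + 64*f = W**2 + 64*f)
z(J) = 4 - J**2
(16964 + 45555)/(-23895 + z(n(-10, 15))) = (16964 + 45555)/(-23895 + (4 - ((-10)**2 + 64*15)**2)) = 62519/(-23895 + (4 - (100 + 960)**2)) = 62519/(-23895 + (4 - 1*1060**2)) = 62519/(-23895 + (4 - 1*1123600)) = 62519/(-23895 + (4 - 1123600)) = 62519/(-23895 - 1123596) = 62519/(-1147491) = 62519*(-1/1147491) = -62519/1147491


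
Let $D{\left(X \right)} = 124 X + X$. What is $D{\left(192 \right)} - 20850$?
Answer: $3150$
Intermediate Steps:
$D{\left(X \right)} = 125 X$
$D{\left(192 \right)} - 20850 = 125 \cdot 192 - 20850 = 24000 - 20850 = 3150$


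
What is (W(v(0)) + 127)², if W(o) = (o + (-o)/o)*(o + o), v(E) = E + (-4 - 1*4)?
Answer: 73441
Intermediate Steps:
v(E) = -8 + E (v(E) = E + (-4 - 4) = E - 8 = -8 + E)
W(o) = 2*o*(-1 + o) (W(o) = (o - 1)*(2*o) = (-1 + o)*(2*o) = 2*o*(-1 + o))
(W(v(0)) + 127)² = (2*(-8 + 0)*(-1 + (-8 + 0)) + 127)² = (2*(-8)*(-1 - 8) + 127)² = (2*(-8)*(-9) + 127)² = (144 + 127)² = 271² = 73441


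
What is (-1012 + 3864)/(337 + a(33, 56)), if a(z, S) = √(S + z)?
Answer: 240281/28370 - 713*√89/28370 ≈ 8.2325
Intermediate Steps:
(-1012 + 3864)/(337 + a(33, 56)) = (-1012 + 3864)/(337 + √(56 + 33)) = 2852/(337 + √89)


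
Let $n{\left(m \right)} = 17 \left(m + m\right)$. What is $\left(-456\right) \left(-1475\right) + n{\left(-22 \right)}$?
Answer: $671852$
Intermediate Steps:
$n{\left(m \right)} = 34 m$ ($n{\left(m \right)} = 17 \cdot 2 m = 34 m$)
$\left(-456\right) \left(-1475\right) + n{\left(-22 \right)} = \left(-456\right) \left(-1475\right) + 34 \left(-22\right) = 672600 - 748 = 671852$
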